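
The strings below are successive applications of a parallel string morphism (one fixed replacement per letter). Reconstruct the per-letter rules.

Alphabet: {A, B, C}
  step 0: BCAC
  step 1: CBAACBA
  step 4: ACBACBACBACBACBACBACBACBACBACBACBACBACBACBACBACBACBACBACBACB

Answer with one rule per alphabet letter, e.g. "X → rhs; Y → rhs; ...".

  step 0 ⇒ step 1: BCAC ⇒ CB·A·ACB·A
    A ↦ ACB
    B ↦ CB
    C ↦ A

A->ACB, B->CB, C->A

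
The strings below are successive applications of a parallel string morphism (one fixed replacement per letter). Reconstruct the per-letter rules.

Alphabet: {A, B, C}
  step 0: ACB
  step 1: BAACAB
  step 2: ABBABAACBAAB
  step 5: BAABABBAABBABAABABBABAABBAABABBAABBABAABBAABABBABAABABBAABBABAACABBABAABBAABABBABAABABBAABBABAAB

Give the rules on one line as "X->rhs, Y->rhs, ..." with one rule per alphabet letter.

  step 1 ⇒ step 2: BAACAB ⇒ AB·BA·BA·AC·BA·AB
    A ↦ BA
    B ↦ AB
    C ↦ AC

A->BA, B->AB, C->AC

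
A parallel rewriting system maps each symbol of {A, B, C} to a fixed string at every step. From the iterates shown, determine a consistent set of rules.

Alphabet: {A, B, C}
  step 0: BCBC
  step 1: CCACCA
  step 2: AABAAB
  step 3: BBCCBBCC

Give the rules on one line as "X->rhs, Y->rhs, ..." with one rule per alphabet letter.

A->B, B->CC, C->A

  step 2 ⇒ step 3: AABAAB ⇒ B·B·CC·B·B·CC
    A ↦ B
    B ↦ CC
  step 0 ⇒ step 1: BCBC ⇒ CC·A·CC·A
    C ↦ A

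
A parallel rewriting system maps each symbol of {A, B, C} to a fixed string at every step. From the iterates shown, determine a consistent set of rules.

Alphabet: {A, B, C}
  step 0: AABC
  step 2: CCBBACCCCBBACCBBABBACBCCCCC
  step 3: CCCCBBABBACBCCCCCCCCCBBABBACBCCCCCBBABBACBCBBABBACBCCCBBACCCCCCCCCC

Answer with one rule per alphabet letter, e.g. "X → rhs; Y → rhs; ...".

  step 2 ⇒ step 3: CCBBACCCCBBACCBBABBACBCCCCC ⇒ CC·CC·BBA·BBA·CBC·CC·CC·CC·CC·BBA·BBA·CBC·CC·CC·BBA·BBA·CBC·BBA·BBA·CBC·CC·BBA·CC·CC·CC·CC·CC
    A ↦ CBC
    B ↦ BBA
    C ↦ CC

A->CBC, B->BBA, C->CC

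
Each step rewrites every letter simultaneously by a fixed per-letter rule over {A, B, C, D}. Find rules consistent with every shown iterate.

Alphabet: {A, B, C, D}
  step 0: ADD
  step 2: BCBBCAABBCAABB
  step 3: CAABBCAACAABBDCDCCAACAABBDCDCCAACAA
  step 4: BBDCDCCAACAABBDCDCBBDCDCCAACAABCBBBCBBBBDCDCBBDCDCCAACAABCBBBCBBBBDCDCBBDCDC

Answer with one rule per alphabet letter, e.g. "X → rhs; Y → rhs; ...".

  step 3 ⇒ step 4: CAABBCAACAABBDCDCCAACAABBDCDCCAACAA ⇒ BB·DC·DC·CAA·CAA·BB·DC·DC·BB·DC·DC·CAA·CAA·BC·BB·BC·BB·BB·DC·DC·BB·DC·DC·CAA·CAA·BC·BB·BC·BB·BB·DC·DC·BB·DC·DC
    A ↦ DC
    B ↦ CAA
    C ↦ BB
    D ↦ BC

A->DC, B->CAA, C->BB, D->BC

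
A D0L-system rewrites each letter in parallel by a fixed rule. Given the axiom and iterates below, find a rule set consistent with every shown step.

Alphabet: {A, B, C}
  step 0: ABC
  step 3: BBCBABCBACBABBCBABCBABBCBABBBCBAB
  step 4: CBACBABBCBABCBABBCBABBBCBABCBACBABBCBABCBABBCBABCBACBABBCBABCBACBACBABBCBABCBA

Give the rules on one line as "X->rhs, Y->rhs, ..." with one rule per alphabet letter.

A->B, B->CBA, C->BB

  step 3 ⇒ step 4: BBCBABCBACBABBCBABCBABBCBABBBCBAB ⇒ CBA·CBA·BB·CBA·B·CBA·BB·CBA·B·BB·CBA·B·CBA·CBA·BB·CBA·B·CBA·BB·CBA·B·CBA·CBA·BB·CBA·B·CBA·CBA·CBA·BB·CBA·B·CBA
    A ↦ B
    B ↦ CBA
    C ↦ BB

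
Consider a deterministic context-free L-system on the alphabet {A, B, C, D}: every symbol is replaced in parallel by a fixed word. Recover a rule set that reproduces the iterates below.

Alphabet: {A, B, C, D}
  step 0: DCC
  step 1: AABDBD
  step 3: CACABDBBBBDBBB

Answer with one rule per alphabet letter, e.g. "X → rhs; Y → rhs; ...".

A->B, B->CA, C->BD, D->AA

  step 0 ⇒ step 1: DCC ⇒ AA·BD·BD
    C ↦ BD
    D ↦ AA
    A ↦ B  (constrained at step 1)
    B ↦ CA  (constrained at step 1)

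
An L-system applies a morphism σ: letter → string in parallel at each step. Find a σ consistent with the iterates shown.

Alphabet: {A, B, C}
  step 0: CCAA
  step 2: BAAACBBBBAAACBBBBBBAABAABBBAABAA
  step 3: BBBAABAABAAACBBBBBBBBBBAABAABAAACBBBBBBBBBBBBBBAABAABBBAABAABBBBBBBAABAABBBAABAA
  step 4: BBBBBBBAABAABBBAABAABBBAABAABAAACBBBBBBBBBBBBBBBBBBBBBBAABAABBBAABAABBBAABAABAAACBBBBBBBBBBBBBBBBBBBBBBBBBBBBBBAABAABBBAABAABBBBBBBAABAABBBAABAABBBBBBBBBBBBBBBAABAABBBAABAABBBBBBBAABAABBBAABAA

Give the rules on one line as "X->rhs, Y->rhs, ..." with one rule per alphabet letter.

A->BAA, B->BB, C->ACB

  step 3 ⇒ step 4: BBBAABAABAAACBBBBBBBBBBAABAABAAACBBBBBBBBBBBBBBAABAABBBAABAABBBBBBBAABAABBBAABAA ⇒ BB·BB·BB·BAA·BAA·BB·BAA·BAA·BB·BAA·BAA·BAA·ACB·BB·BB·BB·BB·BB·BB·BB·BB·BB·BB·BAA·BAA·BB·BAA·BAA·BB·BAA·BAA·BAA·ACB·BB·BB·BB·BB·BB·BB·BB·BB·BB·BB·BB·BB·BB·BB·BAA·BAA·BB·BAA·BAA·BB·BB·BB·BAA·BAA·BB·BAA·BAA·BB·BB·BB·BB·BB·BB·BB·BAA·BAA·BB·BAA·BAA·BB·BB·BB·BAA·BAA·BB·BAA·BAA
    A ↦ BAA
    B ↦ BB
    C ↦ ACB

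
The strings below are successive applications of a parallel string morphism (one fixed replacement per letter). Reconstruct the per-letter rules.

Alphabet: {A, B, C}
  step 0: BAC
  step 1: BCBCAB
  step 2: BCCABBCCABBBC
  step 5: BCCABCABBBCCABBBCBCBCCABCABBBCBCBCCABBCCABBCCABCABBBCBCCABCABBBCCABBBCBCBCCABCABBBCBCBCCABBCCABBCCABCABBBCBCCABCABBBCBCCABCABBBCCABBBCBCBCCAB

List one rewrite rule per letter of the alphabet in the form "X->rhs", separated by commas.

  step 1 ⇒ step 2: BCBCAB ⇒ BC·CAB·BC·CAB·B·BC
    A ↦ B
    B ↦ BC
    C ↦ CAB

A->B, B->BC, C->CAB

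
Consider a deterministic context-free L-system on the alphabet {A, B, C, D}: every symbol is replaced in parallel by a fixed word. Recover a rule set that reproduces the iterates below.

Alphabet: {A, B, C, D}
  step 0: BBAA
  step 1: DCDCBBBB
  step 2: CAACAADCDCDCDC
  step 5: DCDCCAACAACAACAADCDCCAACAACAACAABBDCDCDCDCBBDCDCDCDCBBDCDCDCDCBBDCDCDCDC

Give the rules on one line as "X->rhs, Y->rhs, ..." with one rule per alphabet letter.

A->BB, B->DC, C->A, D->CA

  step 1 ⇒ step 2: DCDCBBBB ⇒ CA·A·CA·A·DC·DC·DC·DC
    B ↦ DC
    C ↦ A
    D ↦ CA
  step 0 ⇒ step 1: BBAA ⇒ DC·DC·BB·BB
    A ↦ BB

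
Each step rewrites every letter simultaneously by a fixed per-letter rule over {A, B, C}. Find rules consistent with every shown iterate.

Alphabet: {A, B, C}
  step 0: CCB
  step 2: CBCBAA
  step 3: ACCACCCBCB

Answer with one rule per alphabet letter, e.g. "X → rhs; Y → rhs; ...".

A->CB, B->CC, C->A

  step 2 ⇒ step 3: CBCBAA ⇒ A·CC·A·CC·CB·CB
    A ↦ CB
    B ↦ CC
    C ↦ A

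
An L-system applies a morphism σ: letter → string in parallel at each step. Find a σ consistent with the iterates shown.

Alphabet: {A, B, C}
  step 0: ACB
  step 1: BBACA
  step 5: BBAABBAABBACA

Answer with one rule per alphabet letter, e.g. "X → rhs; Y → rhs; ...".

A->B, B->A, C->BAC

  step 0 ⇒ step 1: ACB ⇒ B·BAC·A
    A ↦ B
    B ↦ A
    C ↦ BAC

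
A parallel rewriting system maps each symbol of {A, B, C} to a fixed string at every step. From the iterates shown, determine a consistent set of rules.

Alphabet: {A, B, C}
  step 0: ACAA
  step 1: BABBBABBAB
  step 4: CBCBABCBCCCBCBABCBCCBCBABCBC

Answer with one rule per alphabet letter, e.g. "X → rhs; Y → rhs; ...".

A->BAB, B->C, C->B

  step 0 ⇒ step 1: ACAA ⇒ BAB·B·BAB·BAB
    A ↦ BAB
    C ↦ B
    B ↦ C  (constrained at step 1)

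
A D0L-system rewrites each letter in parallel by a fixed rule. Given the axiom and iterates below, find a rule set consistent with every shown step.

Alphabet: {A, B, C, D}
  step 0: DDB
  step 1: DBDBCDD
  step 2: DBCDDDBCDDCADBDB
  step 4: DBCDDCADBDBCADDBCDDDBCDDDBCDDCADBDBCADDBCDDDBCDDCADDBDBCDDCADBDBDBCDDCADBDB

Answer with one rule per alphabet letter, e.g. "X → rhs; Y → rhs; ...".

  step 1 ⇒ step 2: DBDBCDD ⇒ DB·CDD·DB·CDD·CA·DB·DB
    B ↦ CDD
    C ↦ CA
    D ↦ DB
    A ↦ D  (constrained at step 2)

A->D, B->CDD, C->CA, D->DB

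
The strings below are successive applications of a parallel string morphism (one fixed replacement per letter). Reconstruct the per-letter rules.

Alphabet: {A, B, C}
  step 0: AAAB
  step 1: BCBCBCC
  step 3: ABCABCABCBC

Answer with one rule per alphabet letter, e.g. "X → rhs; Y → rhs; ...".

  step 0 ⇒ step 1: AAAB ⇒ BC·BC·BC·C
    A ↦ BC
    B ↦ C
    C ↦ A  (constrained at step 1)

A->BC, B->C, C->A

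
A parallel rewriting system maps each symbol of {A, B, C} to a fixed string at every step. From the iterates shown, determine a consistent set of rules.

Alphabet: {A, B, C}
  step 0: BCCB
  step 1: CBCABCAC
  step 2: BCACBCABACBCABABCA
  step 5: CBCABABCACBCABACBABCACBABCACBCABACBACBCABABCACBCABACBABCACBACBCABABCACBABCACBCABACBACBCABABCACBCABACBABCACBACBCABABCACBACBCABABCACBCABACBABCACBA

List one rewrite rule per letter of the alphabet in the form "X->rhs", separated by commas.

  step 1 ⇒ step 2: CBCABCAC ⇒ BCA·C·BCA·BA·C·BCA·BA·BCA
    A ↦ BA
    B ↦ C
    C ↦ BCA

A->BA, B->C, C->BCA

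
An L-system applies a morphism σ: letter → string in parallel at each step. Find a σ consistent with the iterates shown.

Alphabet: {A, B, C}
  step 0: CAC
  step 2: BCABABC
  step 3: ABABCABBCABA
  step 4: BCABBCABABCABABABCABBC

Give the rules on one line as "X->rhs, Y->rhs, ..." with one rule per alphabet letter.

A->BC, B->AB, C->A

  step 3 ⇒ step 4: ABABCABBCABA ⇒ BC·AB·BC·AB·A·BC·AB·AB·A·BC·AB·BC
    A ↦ BC
    B ↦ AB
    C ↦ A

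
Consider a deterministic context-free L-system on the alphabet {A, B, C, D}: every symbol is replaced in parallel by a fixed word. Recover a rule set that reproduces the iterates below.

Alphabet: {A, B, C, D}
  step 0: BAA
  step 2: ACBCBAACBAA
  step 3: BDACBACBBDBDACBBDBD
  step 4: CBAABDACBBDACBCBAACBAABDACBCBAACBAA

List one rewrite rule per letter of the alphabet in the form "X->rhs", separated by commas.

  step 3 ⇒ step 4: BDACBACBBDBDACBBDBD ⇒ CB·AA·BD·A·CB·BD·A·CB·CB·AA·CB·AA·BD·A·CB·CB·AA·CB·AA
    A ↦ BD
    B ↦ CB
    C ↦ A
    D ↦ AA

A->BD, B->CB, C->A, D->AA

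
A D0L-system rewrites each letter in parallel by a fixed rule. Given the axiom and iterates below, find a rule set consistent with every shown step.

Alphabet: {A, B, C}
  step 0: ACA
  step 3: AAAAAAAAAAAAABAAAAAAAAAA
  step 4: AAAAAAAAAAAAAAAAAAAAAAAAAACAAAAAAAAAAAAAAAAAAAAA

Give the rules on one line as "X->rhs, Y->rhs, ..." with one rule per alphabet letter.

A->AA, B->CA, C->AB

  step 3 ⇒ step 4: AAAAAAAAAAAAABAAAAAAAAAA ⇒ AA·AA·AA·AA·AA·AA·AA·AA·AA·AA·AA·AA·AA·CA·AA·AA·AA·AA·AA·AA·AA·AA·AA·AA
    A ↦ AA
    B ↦ CA
    C ↦ AB  (constrained at step 0)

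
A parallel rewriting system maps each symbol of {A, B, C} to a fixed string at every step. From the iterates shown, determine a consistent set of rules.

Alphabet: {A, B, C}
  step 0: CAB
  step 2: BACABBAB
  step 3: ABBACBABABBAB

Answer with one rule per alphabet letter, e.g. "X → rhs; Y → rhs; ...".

  step 2 ⇒ step 3: BACABBAB ⇒ AB·B·AC·B·AB·AB·B·AB
    A ↦ B
    B ↦ AB
    C ↦ AC

A->B, B->AB, C->AC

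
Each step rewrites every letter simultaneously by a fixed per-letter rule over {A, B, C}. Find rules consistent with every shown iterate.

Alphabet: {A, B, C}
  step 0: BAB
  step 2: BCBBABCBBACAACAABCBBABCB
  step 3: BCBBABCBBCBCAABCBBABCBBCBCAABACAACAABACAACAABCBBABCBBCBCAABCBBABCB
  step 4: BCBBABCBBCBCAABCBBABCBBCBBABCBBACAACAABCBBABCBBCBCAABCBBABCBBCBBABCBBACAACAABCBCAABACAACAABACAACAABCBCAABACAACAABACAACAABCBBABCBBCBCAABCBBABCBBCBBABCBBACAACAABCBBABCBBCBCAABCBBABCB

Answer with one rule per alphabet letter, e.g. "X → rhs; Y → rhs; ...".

  step 3 ⇒ step 4: BCBBABCBBCBCAABCBBABCBBCBCAABACAACAABACAACAABCBBABCBBCBCAABCBBABCB ⇒ BCB·BA·BCB·BCB·CAA·BCB·BA·BCB·BCB·BA·BCB·BA·CAA·CAA·BCB·BA·BCB·BCB·CAA·BCB·BA·BCB·BCB·BA·BCB·BA·CAA·CAA·BCB·CAA·BA·CAA·CAA·BA·CAA·CAA·BCB·CAA·BA·CAA·CAA·BA·CAA·CAA·BCB·BA·BCB·BCB·CAA·BCB·BA·BCB·BCB·BA·BCB·BA·CAA·CAA·BCB·BA·BCB·BCB·CAA·BCB·BA·BCB
    A ↦ CAA
    B ↦ BCB
    C ↦ BA

A->CAA, B->BCB, C->BA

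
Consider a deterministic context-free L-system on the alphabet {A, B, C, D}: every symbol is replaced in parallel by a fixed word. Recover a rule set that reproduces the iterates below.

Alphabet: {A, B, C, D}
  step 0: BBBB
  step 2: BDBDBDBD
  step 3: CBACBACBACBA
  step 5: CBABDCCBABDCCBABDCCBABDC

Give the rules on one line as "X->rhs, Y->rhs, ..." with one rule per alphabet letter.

A->B, B->C, C->BD, D->BA

  step 2 ⇒ step 3: BDBDBDBD ⇒ C·BA·C·BA·C·BA·C·BA
    B ↦ C
    D ↦ BA
    A ↦ B  (constrained at step 3)
    C ↦ BD  (constrained at step 3)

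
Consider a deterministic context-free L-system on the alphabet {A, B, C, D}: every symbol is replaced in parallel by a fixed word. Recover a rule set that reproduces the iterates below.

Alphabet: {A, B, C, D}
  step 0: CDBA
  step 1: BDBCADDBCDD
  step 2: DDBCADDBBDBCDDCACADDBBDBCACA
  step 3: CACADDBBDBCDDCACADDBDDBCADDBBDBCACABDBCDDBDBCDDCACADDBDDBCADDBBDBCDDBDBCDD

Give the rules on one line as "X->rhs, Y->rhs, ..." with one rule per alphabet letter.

  step 2 ⇒ step 3: DDBCADDBBDBCDDCACADDBBDBCACA ⇒ CA·CA·DDB·BDB·CDD·CA·CA·DDB·DDB·CA·DDB·BDB·CA·CA·BDB·CDD·BDB·CDD·CA·CA·DDB·DDB·CA·DDB·BDB·CDD·BDB·CDD
    A ↦ CDD
    B ↦ DDB
    C ↦ BDB
    D ↦ CA

A->CDD, B->DDB, C->BDB, D->CA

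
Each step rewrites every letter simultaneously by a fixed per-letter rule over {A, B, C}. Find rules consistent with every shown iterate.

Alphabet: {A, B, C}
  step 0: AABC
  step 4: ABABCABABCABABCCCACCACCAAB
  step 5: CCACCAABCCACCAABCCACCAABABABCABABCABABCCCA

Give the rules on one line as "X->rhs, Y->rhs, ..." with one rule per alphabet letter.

A->C, B->CA, C->AB

  step 4 ⇒ step 5: ABABCABABCABABCCCACCACCAAB ⇒ C·CA·C·CA·AB·C·CA·C·CA·AB·C·CA·C·CA·AB·AB·AB·C·AB·AB·C·AB·AB·C·C·CA
    A ↦ C
    B ↦ CA
    C ↦ AB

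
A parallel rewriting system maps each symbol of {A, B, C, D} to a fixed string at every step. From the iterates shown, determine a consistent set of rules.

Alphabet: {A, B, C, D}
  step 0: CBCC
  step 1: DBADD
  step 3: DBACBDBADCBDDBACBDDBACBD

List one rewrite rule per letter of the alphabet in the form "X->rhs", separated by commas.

  step 0 ⇒ step 1: CBCC ⇒ D·BA·D·D
    B ↦ BA
    C ↦ D
    A ↦ D  (constrained at step 1)
    D ↦ CBD  (constrained at step 1)

A->D, B->BA, C->D, D->CBD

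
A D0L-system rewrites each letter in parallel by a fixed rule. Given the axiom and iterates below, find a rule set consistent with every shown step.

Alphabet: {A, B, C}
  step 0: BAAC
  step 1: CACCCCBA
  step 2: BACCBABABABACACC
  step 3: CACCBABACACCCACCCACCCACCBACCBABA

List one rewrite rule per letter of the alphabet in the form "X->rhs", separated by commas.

A->CC, B->CA, C->BA

  step 2 ⇒ step 3: BACCBABABABACACC ⇒ CA·CC·BA·BA·CA·CC·CA·CC·CA·CC·CA·CC·BA·CC·BA·BA
    A ↦ CC
    B ↦ CA
    C ↦ BA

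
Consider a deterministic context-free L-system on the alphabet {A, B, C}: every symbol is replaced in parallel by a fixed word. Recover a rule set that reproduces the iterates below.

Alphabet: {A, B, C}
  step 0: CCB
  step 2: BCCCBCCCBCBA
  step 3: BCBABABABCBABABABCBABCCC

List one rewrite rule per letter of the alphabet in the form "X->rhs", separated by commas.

  step 2 ⇒ step 3: BCCCBCCCBCBA ⇒ BC·BA·BA·BA·BC·BA·BA·BA·BC·BA·BC·CC
    A ↦ CC
    B ↦ BC
    C ↦ BA

A->CC, B->BC, C->BA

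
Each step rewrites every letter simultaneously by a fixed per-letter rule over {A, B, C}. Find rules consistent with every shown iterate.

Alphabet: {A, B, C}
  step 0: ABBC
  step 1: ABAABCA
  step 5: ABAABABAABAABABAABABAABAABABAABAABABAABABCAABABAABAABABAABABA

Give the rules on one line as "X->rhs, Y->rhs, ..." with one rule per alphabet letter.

A->AB, B->A, C->BCA

  step 0 ⇒ step 1: ABBC ⇒ AB·A·A·BCA
    A ↦ AB
    B ↦ A
    C ↦ BCA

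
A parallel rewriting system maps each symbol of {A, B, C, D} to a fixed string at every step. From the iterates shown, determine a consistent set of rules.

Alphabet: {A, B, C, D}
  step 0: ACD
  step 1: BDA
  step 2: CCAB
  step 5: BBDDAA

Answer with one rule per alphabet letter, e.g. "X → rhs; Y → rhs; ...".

  step 1 ⇒ step 2: BDA ⇒ CC·A·B
    A ↦ B
    B ↦ CC
    D ↦ A
  step 0 ⇒ step 1: ACD ⇒ B·D·A
    C ↦ D

A->B, B->CC, C->D, D->A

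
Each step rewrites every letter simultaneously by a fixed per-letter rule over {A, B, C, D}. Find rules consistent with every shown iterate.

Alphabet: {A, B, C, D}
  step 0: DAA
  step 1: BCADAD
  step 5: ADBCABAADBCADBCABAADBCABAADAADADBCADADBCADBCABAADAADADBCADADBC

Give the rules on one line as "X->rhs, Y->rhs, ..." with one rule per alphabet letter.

  step 0 ⇒ step 1: DAA ⇒ BC·AD·AD
    A ↦ AD
    D ↦ BC
    B ↦ A  (constrained at step 1)
    C ↦ BA  (constrained at step 1)

A->AD, B->A, C->BA, D->BC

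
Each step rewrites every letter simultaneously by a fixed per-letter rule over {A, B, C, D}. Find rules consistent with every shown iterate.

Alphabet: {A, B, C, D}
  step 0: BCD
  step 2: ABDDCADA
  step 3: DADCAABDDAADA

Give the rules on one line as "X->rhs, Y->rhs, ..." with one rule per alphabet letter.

  step 2 ⇒ step 3: ABDDCADA ⇒ DA·DC·A·A·BD·DA·A·DA
    A ↦ DA
    B ↦ DC
    C ↦ BD
    D ↦ A

A->DA, B->DC, C->BD, D->A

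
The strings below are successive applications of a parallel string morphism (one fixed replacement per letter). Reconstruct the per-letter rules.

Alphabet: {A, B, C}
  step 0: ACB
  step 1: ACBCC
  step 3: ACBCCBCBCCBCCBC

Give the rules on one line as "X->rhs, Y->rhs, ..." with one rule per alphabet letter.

A->AC, B->C, C->BC

  step 0 ⇒ step 1: ACB ⇒ AC·BC·C
    A ↦ AC
    B ↦ C
    C ↦ BC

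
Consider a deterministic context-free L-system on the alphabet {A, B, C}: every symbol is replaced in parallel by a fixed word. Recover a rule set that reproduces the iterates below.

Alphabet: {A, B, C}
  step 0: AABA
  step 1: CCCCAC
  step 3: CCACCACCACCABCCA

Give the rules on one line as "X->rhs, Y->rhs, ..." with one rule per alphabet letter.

  step 0 ⇒ step 1: AABA ⇒ C·C·CCA·C
    A ↦ C
    B ↦ CCA
    C ↦ B  (constrained at step 1)

A->C, B->CCA, C->B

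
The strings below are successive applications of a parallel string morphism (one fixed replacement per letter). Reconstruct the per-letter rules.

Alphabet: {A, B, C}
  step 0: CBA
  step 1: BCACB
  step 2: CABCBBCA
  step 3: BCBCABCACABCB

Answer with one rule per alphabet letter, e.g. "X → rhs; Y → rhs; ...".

A->CB, B->CA, C->B

  step 2 ⇒ step 3: CABCBBCA ⇒ B·CB·CA·B·CA·CA·B·CB
    A ↦ CB
    B ↦ CA
    C ↦ B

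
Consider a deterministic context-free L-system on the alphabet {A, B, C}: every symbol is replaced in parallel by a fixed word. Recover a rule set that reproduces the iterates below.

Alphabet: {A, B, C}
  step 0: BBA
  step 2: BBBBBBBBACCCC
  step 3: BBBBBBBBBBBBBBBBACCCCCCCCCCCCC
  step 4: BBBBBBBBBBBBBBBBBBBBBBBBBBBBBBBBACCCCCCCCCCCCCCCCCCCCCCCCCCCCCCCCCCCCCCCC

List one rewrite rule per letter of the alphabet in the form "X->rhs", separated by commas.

A->AC, B->BB, C->CCC

  step 3 ⇒ step 4: BBBBBBBBBBBBBBBBACCCCCCCCCCCCC ⇒ BB·BB·BB·BB·BB·BB·BB·BB·BB·BB·BB·BB·BB·BB·BB·BB·AC·CCC·CCC·CCC·CCC·CCC·CCC·CCC·CCC·CCC·CCC·CCC·CCC·CCC
    A ↦ AC
    B ↦ BB
    C ↦ CCC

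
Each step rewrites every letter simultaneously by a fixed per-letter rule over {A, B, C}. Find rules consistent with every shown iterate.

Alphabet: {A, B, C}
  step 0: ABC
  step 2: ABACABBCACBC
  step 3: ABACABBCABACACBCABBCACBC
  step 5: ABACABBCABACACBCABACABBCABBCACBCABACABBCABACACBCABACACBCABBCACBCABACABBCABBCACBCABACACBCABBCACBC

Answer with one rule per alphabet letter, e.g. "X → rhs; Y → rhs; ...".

A->AB, B->AC, C->BC

  step 2 ⇒ step 3: ABACABBCACBC ⇒ AB·AC·AB·BC·AB·AC·AC·BC·AB·BC·AC·BC
    A ↦ AB
    B ↦ AC
    C ↦ BC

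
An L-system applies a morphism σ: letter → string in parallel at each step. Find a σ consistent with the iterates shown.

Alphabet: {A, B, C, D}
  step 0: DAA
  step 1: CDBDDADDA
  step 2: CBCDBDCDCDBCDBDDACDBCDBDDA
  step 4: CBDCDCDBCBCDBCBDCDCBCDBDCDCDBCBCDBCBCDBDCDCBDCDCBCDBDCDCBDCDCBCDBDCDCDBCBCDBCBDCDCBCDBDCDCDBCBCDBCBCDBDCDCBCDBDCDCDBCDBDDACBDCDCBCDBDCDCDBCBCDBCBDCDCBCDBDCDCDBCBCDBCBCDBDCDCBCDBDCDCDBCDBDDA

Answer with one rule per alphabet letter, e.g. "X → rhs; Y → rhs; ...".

A->DDA, B->DCD, C->CB, D->CDB

  step 1 ⇒ step 2: CDBDDADDA ⇒ CB·CDB·DCD·CDB·CDB·DDA·CDB·CDB·DDA
    A ↦ DDA
    B ↦ DCD
    C ↦ CB
    D ↦ CDB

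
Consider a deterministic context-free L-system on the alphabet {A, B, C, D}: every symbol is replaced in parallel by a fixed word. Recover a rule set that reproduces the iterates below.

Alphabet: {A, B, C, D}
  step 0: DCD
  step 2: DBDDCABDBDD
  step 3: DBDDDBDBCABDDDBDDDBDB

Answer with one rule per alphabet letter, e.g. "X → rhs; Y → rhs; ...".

A->B, B->DD, C->CA, D->DB

  step 2 ⇒ step 3: DBDDCABDBDD ⇒ DB·DD·DB·DB·CA·B·DD·DB·DD·DB·DB
    A ↦ B
    B ↦ DD
    C ↦ CA
    D ↦ DB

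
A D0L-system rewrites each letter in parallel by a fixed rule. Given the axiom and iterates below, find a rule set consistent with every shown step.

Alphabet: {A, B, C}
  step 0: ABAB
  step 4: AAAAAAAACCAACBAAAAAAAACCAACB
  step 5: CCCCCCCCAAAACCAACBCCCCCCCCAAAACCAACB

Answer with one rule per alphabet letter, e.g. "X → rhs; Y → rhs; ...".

  step 4 ⇒ step 5: AAAAAAAACCAACBAAAAAAAACCAACB ⇒ C·C·C·C·C·C·C·C·AA·AA·C·C·AA·CB·C·C·C·C·C·C·C·C·AA·AA·C·C·AA·CB
    A ↦ C
    B ↦ CB
    C ↦ AA

A->C, B->CB, C->AA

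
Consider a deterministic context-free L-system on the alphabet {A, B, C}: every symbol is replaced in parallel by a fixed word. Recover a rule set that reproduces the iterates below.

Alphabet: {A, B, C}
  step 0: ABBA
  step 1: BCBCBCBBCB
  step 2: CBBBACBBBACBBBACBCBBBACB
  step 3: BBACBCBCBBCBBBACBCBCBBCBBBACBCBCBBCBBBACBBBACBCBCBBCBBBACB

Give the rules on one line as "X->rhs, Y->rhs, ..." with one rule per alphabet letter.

A->BCB, B->CB, C->BBA

  step 2 ⇒ step 3: CBBBACBBBACBBBACBCBBBACB ⇒ BBA·CB·CB·CB·BCB·BBA·CB·CB·CB·BCB·BBA·CB·CB·CB·BCB·BBA·CB·BBA·CB·CB·CB·BCB·BBA·CB
    A ↦ BCB
    B ↦ CB
    C ↦ BBA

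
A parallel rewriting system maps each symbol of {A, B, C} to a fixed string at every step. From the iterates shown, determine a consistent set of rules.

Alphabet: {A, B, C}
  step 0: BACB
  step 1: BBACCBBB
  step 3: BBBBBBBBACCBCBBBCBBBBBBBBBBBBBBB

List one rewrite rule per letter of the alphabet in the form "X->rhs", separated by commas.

A->AC, B->BB, C->CB

  step 0 ⇒ step 1: BACB ⇒ BB·AC·CB·BB
    A ↦ AC
    B ↦ BB
    C ↦ CB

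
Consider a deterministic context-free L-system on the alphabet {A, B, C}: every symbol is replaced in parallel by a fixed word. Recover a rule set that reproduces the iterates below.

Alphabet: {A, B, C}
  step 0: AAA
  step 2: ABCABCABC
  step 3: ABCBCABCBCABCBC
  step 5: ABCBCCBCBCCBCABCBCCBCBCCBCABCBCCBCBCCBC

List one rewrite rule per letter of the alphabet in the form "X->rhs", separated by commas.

  step 2 ⇒ step 3: ABCABCABC ⇒ AB·C·BC·AB·C·BC·AB·C·BC
    A ↦ AB
    B ↦ C
    C ↦ BC

A->AB, B->C, C->BC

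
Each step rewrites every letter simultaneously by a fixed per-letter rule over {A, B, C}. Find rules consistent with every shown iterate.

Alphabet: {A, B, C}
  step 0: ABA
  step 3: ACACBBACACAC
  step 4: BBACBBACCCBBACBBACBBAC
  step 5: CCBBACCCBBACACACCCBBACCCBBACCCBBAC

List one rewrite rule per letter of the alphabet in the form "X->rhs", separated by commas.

  step 4 ⇒ step 5: BBACBBACCCBBACBBACBBAC ⇒ C·C·BB·AC·C·C·BB·AC·AC·AC·C·C·BB·AC·C·C·BB·AC·C·C·BB·AC
    A ↦ BB
    B ↦ C
    C ↦ AC

A->BB, B->C, C->AC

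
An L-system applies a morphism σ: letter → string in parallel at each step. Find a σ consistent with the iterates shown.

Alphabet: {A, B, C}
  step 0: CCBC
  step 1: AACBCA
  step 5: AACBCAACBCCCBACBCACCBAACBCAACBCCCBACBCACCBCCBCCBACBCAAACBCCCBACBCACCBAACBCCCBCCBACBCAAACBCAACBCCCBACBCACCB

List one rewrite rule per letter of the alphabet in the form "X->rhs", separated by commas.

  step 0 ⇒ step 1: CCBC ⇒ A·A·CBC·A
    B ↦ CBC
    C ↦ A
    A ↦ CCB  (constrained at step 1)

A->CCB, B->CBC, C->A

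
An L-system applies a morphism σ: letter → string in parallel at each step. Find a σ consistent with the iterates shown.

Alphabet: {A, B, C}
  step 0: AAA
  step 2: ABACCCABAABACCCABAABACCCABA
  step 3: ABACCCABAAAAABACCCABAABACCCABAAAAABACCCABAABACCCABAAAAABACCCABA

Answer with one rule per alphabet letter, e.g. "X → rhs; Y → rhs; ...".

  step 2 ⇒ step 3: ABACCCABAABACCCABAABACCCABA ⇒ ABA·CCC·ABA·A·A·A·ABA·CCC·ABA·ABA·CCC·ABA·A·A·A·ABA·CCC·ABA·ABA·CCC·ABA·A·A·A·ABA·CCC·ABA
    A ↦ ABA
    B ↦ CCC
    C ↦ A

A->ABA, B->CCC, C->A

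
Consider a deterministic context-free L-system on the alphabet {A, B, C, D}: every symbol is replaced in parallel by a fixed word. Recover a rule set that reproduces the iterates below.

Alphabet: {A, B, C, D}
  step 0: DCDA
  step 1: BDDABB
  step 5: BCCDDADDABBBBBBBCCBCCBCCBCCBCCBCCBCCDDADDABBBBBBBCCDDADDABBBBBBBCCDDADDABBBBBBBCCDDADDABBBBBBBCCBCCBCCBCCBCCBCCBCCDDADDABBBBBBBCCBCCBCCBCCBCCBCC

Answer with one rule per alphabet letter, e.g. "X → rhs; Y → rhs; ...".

  step 0 ⇒ step 1: DCDA ⇒ B·DDA·B·B
    A ↦ B
    C ↦ DDA
    D ↦ B
    B ↦ BCC  (constrained at step 1)

A->B, B->BCC, C->DDA, D->B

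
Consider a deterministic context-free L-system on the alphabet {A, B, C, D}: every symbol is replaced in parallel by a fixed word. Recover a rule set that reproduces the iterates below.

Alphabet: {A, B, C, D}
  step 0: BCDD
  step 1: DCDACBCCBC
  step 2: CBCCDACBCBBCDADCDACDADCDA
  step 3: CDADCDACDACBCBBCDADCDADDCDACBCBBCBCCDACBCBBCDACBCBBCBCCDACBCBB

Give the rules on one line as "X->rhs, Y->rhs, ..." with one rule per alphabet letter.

A->BB, B->D, C->CDA, D->CBC

  step 2 ⇒ step 3: CBCCDACBCBBCDADCDACDADCDA ⇒ CDA·D·CDA·CDA·CBC·BB·CDA·D·CDA·D·D·CDA·CBC·BB·CBC·CDA·CBC·BB·CDA·CBC·BB·CBC·CDA·CBC·BB
    A ↦ BB
    B ↦ D
    C ↦ CDA
    D ↦ CBC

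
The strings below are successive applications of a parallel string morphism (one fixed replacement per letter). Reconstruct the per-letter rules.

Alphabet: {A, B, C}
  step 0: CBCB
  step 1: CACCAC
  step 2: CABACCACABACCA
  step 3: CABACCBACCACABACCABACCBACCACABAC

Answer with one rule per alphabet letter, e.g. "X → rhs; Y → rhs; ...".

  step 2 ⇒ step 3: CABACCACABACCA ⇒ CA·BAC·C·BAC·CA·CA·BAC·CA·BAC·C·BAC·CA·CA·BAC
    A ↦ BAC
    B ↦ C
    C ↦ CA

A->BAC, B->C, C->CA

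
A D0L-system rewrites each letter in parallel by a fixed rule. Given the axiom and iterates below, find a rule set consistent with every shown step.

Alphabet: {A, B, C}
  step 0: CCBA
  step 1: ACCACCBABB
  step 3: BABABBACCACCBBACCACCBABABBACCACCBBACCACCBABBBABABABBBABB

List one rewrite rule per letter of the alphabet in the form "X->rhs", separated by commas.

A->BB, B->BA, C->ACC

  step 0 ⇒ step 1: CCBA ⇒ ACC·ACC·BA·BB
    A ↦ BB
    B ↦ BA
    C ↦ ACC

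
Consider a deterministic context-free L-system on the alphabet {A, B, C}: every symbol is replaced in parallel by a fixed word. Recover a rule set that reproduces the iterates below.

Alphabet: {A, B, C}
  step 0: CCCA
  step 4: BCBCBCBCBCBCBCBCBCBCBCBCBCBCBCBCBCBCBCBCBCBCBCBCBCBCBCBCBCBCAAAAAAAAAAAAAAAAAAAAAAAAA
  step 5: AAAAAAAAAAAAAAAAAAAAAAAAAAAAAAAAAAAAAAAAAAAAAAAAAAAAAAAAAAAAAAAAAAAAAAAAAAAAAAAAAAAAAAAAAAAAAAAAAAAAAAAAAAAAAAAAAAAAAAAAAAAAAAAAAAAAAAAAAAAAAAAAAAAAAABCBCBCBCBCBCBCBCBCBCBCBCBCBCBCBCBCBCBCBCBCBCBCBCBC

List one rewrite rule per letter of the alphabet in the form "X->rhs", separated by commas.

  step 4 ⇒ step 5: BCBCBCBCBCBCBCBCBCBCBCBCBCBCBCBCBCBCBCBCBCBCBCBCBCBCBCBCBCBCAAAAAAAAAAAAAAAAAAAAAAAAA ⇒ AAA·AA·AAA·AA·AAA·AA·AAA·AA·AAA·AA·AAA·AA·AAA·AA·AAA·AA·AAA·AA·AAA·AA·AAA·AA·AAA·AA·AAA·AA·AAA·AA·AAA·AA·AAA·AA·AAA·AA·AAA·AA·AAA·AA·AAA·AA·AAA·AA·AAA·AA·AAA·AA·AAA·AA·AAA·AA·AAA·AA·AAA·AA·AAA·AA·AAA·AA·AAA·AA·BC·BC·BC·BC·BC·BC·BC·BC·BC·BC·BC·BC·BC·BC·BC·BC·BC·BC·BC·BC·BC·BC·BC·BC·BC
    A ↦ BC
    B ↦ AAA
    C ↦ AA

A->BC, B->AAA, C->AA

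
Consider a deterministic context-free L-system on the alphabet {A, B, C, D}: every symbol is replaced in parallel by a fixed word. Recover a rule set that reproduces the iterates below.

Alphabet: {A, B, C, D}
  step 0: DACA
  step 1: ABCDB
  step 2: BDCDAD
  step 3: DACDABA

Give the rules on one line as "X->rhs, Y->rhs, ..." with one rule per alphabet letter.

A->B, B->D, C->CD, D->A

  step 2 ⇒ step 3: BDCDAD ⇒ D·A·CD·A·B·A
    A ↦ B
    B ↦ D
    C ↦ CD
    D ↦ A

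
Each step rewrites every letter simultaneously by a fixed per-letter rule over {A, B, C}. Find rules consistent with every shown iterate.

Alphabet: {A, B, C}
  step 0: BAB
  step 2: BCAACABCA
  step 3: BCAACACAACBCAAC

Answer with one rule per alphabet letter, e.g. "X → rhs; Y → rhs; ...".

A->AC, B->BC, C->A

  step 2 ⇒ step 3: BCAACABCA ⇒ BC·A·AC·AC·A·AC·BC·A·AC
    A ↦ AC
    B ↦ BC
    C ↦ A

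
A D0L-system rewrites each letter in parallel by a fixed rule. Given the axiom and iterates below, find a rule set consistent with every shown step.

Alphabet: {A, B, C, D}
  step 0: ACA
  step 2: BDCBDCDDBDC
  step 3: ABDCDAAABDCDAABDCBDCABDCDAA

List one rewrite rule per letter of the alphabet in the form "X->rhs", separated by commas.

A->D, B->A, C->DAA, D->BDC

  step 2 ⇒ step 3: BDCBDCDDBDC ⇒ A·BDC·DAA·A·BDC·DAA·BDC·BDC·A·BDC·DAA
    B ↦ A
    C ↦ DAA
    D ↦ BDC
    A ↦ D  (constrained at step 0)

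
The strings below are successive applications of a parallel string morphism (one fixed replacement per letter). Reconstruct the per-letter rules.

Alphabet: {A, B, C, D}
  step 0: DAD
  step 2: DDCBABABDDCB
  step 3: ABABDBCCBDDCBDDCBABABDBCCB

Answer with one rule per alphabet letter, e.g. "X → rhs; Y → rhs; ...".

A->DD, B->CB, C->DBC, D->AB

  step 2 ⇒ step 3: DDCBABABDDCB ⇒ AB·AB·DBC·CB·DD·CB·DD·CB·AB·AB·DBC·CB
    A ↦ DD
    B ↦ CB
    C ↦ DBC
    D ↦ AB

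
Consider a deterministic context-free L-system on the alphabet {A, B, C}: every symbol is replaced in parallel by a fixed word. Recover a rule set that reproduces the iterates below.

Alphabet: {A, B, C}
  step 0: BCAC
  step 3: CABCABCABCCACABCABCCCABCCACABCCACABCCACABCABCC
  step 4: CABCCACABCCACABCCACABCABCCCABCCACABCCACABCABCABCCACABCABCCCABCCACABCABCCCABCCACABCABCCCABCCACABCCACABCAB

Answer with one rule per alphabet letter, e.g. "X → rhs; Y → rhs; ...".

  step 3 ⇒ step 4: CABCABCABCCACABCABCCCABCCACABCCACABCCACABCABCC ⇒ CAB·CC·A·CAB·CC·A·CAB·CC·A·CAB·CAB·CC·CAB·CC·A·CAB·CC·A·CAB·CAB·CAB·CC·A·CAB·CAB·CC·CAB·CC·A·CAB·CAB·CC·CAB·CC·A·CAB·CAB·CC·CAB·CC·A·CAB·CC·A·CAB·CAB
    A ↦ CC
    B ↦ A
    C ↦ CAB

A->CC, B->A, C->CAB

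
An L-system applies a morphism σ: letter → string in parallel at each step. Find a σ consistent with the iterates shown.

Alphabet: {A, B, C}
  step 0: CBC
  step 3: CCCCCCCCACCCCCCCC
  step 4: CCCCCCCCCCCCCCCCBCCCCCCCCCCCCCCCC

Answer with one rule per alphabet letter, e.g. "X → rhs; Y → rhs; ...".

A->B, B->A, C->CC

  step 3 ⇒ step 4: CCCCCCCCACCCCCCCC ⇒ CC·CC·CC·CC·CC·CC·CC·CC·B·CC·CC·CC·CC·CC·CC·CC·CC
    A ↦ B
    C ↦ CC
    B ↦ A  (constrained at step 0)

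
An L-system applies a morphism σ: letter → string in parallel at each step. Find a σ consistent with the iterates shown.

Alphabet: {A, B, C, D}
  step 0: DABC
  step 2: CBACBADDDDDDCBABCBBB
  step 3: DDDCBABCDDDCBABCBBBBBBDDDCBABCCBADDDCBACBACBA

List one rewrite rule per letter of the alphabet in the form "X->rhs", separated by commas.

A->BC, B->CBA, C->DDD, D->B

  step 2 ⇒ step 3: CBACBADDDDDDCBABCBBB ⇒ DDD·CBA·BC·DDD·CBA·BC·B·B·B·B·B·B·DDD·CBA·BC·CBA·DDD·CBA·CBA·CBA
    A ↦ BC
    B ↦ CBA
    C ↦ DDD
    D ↦ B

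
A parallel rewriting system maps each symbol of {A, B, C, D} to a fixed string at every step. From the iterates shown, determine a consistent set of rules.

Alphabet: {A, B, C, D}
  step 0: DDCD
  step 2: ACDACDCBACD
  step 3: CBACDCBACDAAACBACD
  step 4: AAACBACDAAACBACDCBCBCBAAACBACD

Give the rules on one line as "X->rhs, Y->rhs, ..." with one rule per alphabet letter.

A->CB, B->AA, C->A, D->CD

  step 3 ⇒ step 4: CBACDCBACDAAACBACD ⇒ A·AA·CB·A·CD·A·AA·CB·A·CD·CB·CB·CB·A·AA·CB·A·CD
    A ↦ CB
    B ↦ AA
    C ↦ A
    D ↦ CD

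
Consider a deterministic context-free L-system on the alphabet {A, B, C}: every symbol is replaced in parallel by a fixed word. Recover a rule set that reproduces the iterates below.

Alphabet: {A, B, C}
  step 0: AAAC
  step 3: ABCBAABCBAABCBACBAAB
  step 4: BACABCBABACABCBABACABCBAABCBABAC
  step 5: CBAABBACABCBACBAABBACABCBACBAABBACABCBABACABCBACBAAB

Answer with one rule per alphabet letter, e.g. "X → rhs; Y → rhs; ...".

A->BA, B->C, C->AB

  step 4 ⇒ step 5: BACABCBABACABCBABACABCBAABCBABAC ⇒ C·BA·AB·BA·C·AB·C·BA·C·BA·AB·BA·C·AB·C·BA·C·BA·AB·BA·C·AB·C·BA·BA·C·AB·C·BA·C·BA·AB
    A ↦ BA
    B ↦ C
    C ↦ AB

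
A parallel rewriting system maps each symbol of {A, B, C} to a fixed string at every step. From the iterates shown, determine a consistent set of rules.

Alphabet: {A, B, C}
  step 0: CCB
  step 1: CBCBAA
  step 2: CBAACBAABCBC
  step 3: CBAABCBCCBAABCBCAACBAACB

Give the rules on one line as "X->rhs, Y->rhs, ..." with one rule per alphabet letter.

  step 2 ⇒ step 3: CBAACBAABCBC ⇒ CB·AA·BC·BC·CB·AA·BC·BC·AA·CB·AA·CB
    A ↦ BC
    B ↦ AA
    C ↦ CB

A->BC, B->AA, C->CB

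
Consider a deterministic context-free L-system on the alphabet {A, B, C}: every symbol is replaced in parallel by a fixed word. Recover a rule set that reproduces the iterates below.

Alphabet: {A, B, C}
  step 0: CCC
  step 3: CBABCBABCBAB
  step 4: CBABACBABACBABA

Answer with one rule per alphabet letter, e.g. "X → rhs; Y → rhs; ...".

A->B, B->A, C->CB

  step 3 ⇒ step 4: CBABCBABCBAB ⇒ CB·A·B·A·CB·A·B·A·CB·A·B·A
    A ↦ B
    B ↦ A
    C ↦ CB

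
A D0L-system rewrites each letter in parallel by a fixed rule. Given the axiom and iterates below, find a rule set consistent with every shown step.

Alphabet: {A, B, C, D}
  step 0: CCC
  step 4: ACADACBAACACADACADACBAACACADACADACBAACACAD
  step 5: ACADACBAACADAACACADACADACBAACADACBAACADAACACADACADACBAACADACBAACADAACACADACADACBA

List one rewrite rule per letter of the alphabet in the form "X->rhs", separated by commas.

A->AC, B->A, C->AD, D->BA

  step 4 ⇒ step 5: ACADACBAACACADACADACBAACACADACADACBAACACAD ⇒ AC·AD·AC·BA·AC·AD·A·AC·AC·AD·AC·AD·AC·BA·AC·AD·AC·BA·AC·AD·A·AC·AC·AD·AC·AD·AC·BA·AC·AD·AC·BA·AC·AD·A·AC·AC·AD·AC·AD·AC·BA
    A ↦ AC
    B ↦ A
    C ↦ AD
    D ↦ BA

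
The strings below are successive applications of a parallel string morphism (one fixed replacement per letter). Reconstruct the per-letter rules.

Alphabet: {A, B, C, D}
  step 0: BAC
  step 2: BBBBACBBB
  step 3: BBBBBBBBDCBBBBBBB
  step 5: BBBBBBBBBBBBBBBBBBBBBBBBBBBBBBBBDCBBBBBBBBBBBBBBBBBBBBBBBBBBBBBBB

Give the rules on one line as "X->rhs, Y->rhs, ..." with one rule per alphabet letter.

A->DC, B->BB, C->B, D->AC

  step 2 ⇒ step 3: BBBBACBBB ⇒ BB·BB·BB·BB·DC·B·BB·BB·BB
    A ↦ DC
    B ↦ BB
    C ↦ B
    D ↦ AC  (constrained at step 3)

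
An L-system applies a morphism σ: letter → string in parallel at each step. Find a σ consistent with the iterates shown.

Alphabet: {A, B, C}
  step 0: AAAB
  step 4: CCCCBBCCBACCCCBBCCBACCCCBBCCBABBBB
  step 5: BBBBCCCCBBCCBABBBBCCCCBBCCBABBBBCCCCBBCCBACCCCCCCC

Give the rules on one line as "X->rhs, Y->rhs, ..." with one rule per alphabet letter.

A->BA, B->CC, C->B

  step 4 ⇒ step 5: CCCCBBCCBACCCCBBCCBACCCCBBCCBABBBB ⇒ B·B·B·B·CC·CC·B·B·CC·BA·B·B·B·B·CC·CC·B·B·CC·BA·B·B·B·B·CC·CC·B·B·CC·BA·CC·CC·CC·CC
    A ↦ BA
    B ↦ CC
    C ↦ B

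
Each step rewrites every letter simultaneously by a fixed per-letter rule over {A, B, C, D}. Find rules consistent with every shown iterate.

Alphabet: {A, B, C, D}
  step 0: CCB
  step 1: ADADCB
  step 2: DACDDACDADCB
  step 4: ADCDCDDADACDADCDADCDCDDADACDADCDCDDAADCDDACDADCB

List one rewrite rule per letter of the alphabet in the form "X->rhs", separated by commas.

A->DA, B->CB, C->AD, D->CD

  step 1 ⇒ step 2: ADADCB ⇒ DA·CD·DA·CD·AD·CB
    A ↦ DA
    B ↦ CB
    C ↦ AD
    D ↦ CD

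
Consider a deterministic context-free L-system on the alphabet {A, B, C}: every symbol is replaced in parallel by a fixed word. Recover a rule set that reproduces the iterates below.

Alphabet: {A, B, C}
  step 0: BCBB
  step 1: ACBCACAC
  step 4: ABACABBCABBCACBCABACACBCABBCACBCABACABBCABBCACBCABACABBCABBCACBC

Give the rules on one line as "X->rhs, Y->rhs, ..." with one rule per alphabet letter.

A->AB, B->AC, C->BC

  step 0 ⇒ step 1: BCBB ⇒ AC·BC·AC·AC
    B ↦ AC
    C ↦ BC
    A ↦ AB  (constrained at step 1)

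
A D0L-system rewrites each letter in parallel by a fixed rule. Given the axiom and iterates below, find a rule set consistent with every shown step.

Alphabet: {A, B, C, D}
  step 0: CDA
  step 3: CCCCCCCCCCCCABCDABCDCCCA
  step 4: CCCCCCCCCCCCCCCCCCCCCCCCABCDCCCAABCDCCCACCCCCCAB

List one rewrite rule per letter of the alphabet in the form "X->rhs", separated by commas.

  step 3 ⇒ step 4: CCCCCCCCCCCCABCDABCDCCCA ⇒ CC·CC·CC·CC·CC·CC·CC·CC·CC·CC·CC·CC·AB·CD·CC·CA·AB·CD·CC·CA·CC·CC·CC·AB
    A ↦ AB
    B ↦ CD
    C ↦ CC
    D ↦ CA

A->AB, B->CD, C->CC, D->CA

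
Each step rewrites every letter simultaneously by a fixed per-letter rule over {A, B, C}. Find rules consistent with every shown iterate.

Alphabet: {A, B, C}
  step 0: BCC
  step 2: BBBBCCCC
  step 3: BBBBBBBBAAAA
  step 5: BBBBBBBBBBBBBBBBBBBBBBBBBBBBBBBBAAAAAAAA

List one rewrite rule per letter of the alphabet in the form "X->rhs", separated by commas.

  step 2 ⇒ step 3: BBBBCCCC ⇒ BB·BB·BB·BB·A·A·A·A
    B ↦ BB
    C ↦ A
    A ↦ CC  (constrained at step 3)

A->CC, B->BB, C->A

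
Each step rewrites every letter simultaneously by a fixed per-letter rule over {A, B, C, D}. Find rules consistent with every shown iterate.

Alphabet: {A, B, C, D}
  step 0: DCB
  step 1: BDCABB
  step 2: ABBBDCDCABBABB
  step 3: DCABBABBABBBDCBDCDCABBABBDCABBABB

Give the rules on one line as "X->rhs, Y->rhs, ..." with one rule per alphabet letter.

A->DC, B->ABB, C->DC, D->B

  step 2 ⇒ step 3: ABBBDCDCABBABB ⇒ DC·ABB·ABB·ABB·B·DC·B·DC·DC·ABB·ABB·DC·ABB·ABB
    A ↦ DC
    B ↦ ABB
    C ↦ DC
    D ↦ B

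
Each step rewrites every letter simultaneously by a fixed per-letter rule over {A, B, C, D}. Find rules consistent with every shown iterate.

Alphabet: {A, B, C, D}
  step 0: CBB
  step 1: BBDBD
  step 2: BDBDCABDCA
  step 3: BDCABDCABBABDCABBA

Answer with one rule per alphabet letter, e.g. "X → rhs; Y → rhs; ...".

A->BA, B->BD, C->B, D->CA

  step 2 ⇒ step 3: BDBDCABDCA ⇒ BD·CA·BD·CA·B·BA·BD·CA·B·BA
    A ↦ BA
    B ↦ BD
    C ↦ B
    D ↦ CA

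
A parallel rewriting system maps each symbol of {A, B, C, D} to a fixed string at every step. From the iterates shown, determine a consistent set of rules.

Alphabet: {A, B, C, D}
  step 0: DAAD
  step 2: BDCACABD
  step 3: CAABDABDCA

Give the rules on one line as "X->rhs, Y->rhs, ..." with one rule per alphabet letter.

  step 2 ⇒ step 3: BDCACABD ⇒ C·A·A·BD·A·BD·C·A
    A ↦ BD
    B ↦ C
    C ↦ A
    D ↦ A

A->BD, B->C, C->A, D->A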